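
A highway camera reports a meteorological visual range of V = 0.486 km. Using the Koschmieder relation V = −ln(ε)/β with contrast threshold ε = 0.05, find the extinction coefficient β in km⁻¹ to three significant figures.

6.16 km⁻¹

β = −ln(0.05) / V = 2.996 / 0.486 = 6.1641 km⁻¹.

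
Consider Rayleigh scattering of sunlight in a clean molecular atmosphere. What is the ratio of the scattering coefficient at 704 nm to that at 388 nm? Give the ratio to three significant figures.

0.0923

Rayleigh scattering ∝ λ⁻⁴, so the ratio of coefficients is the inverse fourth power of the wavelength ratio.
σ(704)/σ(388) = (388/704)⁴ = (0.5511)⁴ = 0.09226.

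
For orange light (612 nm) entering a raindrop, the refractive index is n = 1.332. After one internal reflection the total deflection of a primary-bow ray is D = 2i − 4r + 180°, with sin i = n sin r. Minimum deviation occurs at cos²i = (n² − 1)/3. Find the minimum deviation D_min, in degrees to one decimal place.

cos²i = (1.77422 − 1)/3 = 0.25807; i = arccos(0.50801) = 59.469°.
sin r = sin 59.469°/1.332 = 0.64666; r = 40.290°.
D_min = 2·59.469° − 4·40.290° + 180° = 137.776°.

137.8°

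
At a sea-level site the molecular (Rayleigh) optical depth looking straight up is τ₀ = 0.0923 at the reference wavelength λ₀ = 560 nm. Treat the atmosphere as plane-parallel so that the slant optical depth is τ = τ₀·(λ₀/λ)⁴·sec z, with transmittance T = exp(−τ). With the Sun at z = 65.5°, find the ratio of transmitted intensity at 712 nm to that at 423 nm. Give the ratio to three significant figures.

1.82

Airmass: sec 65.5° = 2.4114.
τ(712 nm) = 0.0923 × (560/712)⁴ × 2.4114 = 0.0923 × 0.3827 × 2.4114 = 0.0852.
τ(423 nm) = 0.0923 × (560/423)⁴ × 2.4114 = 0.0923 × 3.0718 × 2.4114 = 0.6837.
T(712)/T(423) = exp(τ_B − τ_A) = exp(0.5985) = 1.8194.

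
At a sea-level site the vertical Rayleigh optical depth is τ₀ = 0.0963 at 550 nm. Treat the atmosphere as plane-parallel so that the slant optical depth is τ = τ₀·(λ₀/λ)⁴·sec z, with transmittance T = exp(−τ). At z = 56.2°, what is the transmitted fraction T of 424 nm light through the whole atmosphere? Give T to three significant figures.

0.613

sec 56.2° = 1.7976.
τ = 0.0963 × (550/424)⁴ × 1.7976 = 0.0963 × 2.8313 × 1.7976 = 0.4901.
T = exp(−0.4901) = 0.6125.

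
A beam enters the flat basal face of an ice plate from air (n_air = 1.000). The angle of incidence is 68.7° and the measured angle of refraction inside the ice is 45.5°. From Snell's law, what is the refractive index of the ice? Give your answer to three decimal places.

n = sin θ_i / sin θ_r = sin 68.7° / sin 45.5° = 0.9317 / 0.7133 = 1.3063.

1.306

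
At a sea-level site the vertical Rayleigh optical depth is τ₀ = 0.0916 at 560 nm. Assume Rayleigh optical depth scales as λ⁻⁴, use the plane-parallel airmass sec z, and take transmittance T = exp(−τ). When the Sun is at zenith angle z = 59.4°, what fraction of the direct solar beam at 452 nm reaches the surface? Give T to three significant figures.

sec 59.4° = 1.9645.
τ = 0.0916 × (560/452)⁴ × 1.9645 = 0.0916 × 2.3561 × 1.9645 = 0.4240.
T = exp(−0.4240) = 0.6544.

0.654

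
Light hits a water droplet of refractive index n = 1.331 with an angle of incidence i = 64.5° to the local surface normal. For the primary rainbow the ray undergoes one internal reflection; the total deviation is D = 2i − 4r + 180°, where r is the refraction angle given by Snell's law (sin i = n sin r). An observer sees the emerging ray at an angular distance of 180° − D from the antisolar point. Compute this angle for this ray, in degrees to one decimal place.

41.8°

sin r = sin 64.5° / 1.331 = 0.9026/1.331 = 0.6781; r = 42.70°.
D = 2·64.5° − 4·42.70° + 180° = 129.00° − 170.79° + 180° = 138.21°.
Angle from antisolar point = 180° − D = 41.79°.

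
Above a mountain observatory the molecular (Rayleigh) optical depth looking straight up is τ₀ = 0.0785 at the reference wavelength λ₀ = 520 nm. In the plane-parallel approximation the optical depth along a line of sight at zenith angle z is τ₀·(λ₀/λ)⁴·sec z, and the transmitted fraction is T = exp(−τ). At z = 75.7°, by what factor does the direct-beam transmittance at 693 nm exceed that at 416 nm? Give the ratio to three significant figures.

1.96

Airmass: sec 75.7° = 4.0486.
τ(693 nm) = 0.0785 × (520/693)⁴ × 4.0486 = 0.0785 × 0.3170 × 4.0486 = 0.1008.
τ(416 nm) = 0.0785 × (520/416)⁴ × 4.0486 = 0.0785 × 2.4414 × 4.0486 = 0.7759.
T(693)/T(416) = exp(τ_B − τ_A) = exp(0.6752) = 1.9644.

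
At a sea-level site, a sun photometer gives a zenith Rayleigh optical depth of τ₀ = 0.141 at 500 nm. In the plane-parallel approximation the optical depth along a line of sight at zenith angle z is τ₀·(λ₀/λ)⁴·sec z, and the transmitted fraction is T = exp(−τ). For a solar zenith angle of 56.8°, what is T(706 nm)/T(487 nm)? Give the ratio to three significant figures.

1.25

Airmass: sec 56.8° = 1.8263.
τ(706 nm) = 0.141 × (500/706)⁴ × 1.8263 = 0.141 × 0.2516 × 1.8263 = 0.0648.
τ(487 nm) = 0.141 × (500/487)⁴ × 1.8263 = 0.141 × 1.1111 × 1.8263 = 0.2861.
T(706)/T(487) = exp(τ_B − τ_A) = exp(0.2213) = 1.2477.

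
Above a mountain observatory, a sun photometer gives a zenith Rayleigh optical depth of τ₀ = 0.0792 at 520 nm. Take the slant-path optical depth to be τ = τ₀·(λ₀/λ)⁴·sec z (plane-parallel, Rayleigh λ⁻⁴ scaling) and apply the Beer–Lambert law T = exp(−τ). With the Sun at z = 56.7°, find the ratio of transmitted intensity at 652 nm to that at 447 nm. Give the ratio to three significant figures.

1.23

Airmass: sec 56.7° = 1.8214.
τ(652 nm) = 0.0792 × (520/652)⁴ × 1.8214 = 0.0792 × 0.4046 × 1.8214 = 0.0584.
τ(447 nm) = 0.0792 × (520/447)⁴ × 1.8214 = 0.0792 × 1.8314 × 1.8214 = 0.2642.
T(652)/T(447) = exp(τ_B − τ_A) = exp(0.2058) = 1.2285.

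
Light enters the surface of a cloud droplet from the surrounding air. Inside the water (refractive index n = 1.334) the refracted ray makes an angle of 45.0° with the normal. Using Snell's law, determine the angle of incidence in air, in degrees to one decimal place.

70.6°

Snell: sin θ_i = n · sin θ_r = 1.334 × sin 45.0° = 1.334 × 0.7071 = 0.9433.
θ_i = arcsin(0.9433) = 70.61°.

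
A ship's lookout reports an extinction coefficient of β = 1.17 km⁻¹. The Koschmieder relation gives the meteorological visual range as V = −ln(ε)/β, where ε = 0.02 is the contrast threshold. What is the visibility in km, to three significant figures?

V = −ln(0.02) / 1.17 = 3.912 / 1.17 = 3.3436 km.

3.34 km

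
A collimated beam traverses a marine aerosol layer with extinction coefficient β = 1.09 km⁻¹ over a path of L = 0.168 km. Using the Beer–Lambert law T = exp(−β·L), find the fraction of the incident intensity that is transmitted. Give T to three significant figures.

0.833

τ = β·L = 1.09 × 0.168 = 0.1831.
T = exp(−0.1831) = 0.8327.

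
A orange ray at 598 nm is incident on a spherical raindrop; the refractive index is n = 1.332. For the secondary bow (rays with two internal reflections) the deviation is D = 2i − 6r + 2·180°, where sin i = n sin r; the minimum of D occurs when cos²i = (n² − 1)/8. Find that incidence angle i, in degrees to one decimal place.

71.9°

cos²i = (1.332² − 1)/8 = (1.77422 − 1)/8 = 0.09678.
cos i = 0.31109, so i = 71.875°.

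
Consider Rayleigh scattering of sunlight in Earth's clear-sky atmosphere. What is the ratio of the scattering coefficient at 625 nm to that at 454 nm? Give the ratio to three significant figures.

0.278

Rayleigh scattering ∝ λ⁻⁴, so the ratio of coefficients is the inverse fourth power of the wavelength ratio.
σ(625)/σ(454) = (454/625)⁴ = (0.7264)⁴ = 0.2784.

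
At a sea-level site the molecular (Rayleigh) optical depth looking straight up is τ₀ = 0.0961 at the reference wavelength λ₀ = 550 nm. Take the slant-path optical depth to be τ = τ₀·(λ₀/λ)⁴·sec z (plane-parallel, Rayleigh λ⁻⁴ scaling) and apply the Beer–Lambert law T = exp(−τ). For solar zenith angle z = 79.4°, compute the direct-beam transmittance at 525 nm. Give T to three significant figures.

0.533

sec 79.4° = 5.4362.
τ = 0.0961 × (550/525)⁴ × 5.4362 = 0.0961 × 1.2045 × 5.4362 = 0.6293.
T = exp(−0.6293) = 0.5330.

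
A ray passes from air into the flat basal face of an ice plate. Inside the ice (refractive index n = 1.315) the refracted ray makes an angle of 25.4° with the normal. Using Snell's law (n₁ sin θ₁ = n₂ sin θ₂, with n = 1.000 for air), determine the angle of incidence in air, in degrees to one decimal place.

Snell: sin θ_i = n · sin θ_r = 1.315 × sin 25.4° = 1.315 × 0.4289 = 0.5640.
θ_i = arcsin(0.5640) = 34.34°.

34.3°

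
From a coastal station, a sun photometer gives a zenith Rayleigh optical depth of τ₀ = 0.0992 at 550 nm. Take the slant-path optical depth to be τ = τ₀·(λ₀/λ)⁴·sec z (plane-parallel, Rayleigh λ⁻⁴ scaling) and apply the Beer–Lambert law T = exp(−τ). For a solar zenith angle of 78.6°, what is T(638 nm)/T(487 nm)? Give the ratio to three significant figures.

1.71

Airmass: sec 78.6° = 5.0593.
τ(638 nm) = 0.0992 × (550/638)⁴ × 5.0593 = 0.0992 × 0.5523 × 5.0593 = 0.2772.
τ(487 nm) = 0.0992 × (550/487)⁴ × 5.0593 = 0.0992 × 1.6268 × 5.0593 = 0.8165.
T(638)/T(487) = exp(τ_B − τ_A) = exp(0.5393) = 1.7148.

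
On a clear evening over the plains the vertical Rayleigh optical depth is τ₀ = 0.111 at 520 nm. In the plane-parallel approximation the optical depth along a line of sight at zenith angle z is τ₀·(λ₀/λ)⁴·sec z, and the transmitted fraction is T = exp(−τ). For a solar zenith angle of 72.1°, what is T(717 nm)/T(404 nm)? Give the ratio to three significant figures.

2.44

Airmass: sec 72.1° = 3.2535.
τ(717 nm) = 0.111 × (520/717)⁴ × 3.2535 = 0.111 × 0.2767 × 3.2535 = 0.0999.
τ(404 nm) = 0.111 × (520/404)⁴ × 3.2535 = 0.111 × 2.7447 × 3.2535 = 0.9912.
T(717)/T(404) = exp(τ_B − τ_A) = exp(0.8913) = 2.4383.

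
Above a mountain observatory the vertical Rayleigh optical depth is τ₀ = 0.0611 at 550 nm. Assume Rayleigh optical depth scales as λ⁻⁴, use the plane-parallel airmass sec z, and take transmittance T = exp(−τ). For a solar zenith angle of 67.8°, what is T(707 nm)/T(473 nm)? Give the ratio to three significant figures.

1.27

Airmass: sec 67.8° = 2.6466.
τ(707 nm) = 0.0611 × (550/707)⁴ × 2.6466 = 0.0611 × 0.3662 × 2.6466 = 0.0592.
τ(473 nm) = 0.0611 × (550/473)⁴ × 2.6466 = 0.0611 × 1.8281 × 2.6466 = 0.2956.
T(707)/T(473) = exp(τ_B − τ_A) = exp(0.2364) = 1.2667.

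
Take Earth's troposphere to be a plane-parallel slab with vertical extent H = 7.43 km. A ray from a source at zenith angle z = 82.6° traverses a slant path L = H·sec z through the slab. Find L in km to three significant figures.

sec z = 1/cos 82.6° = 7.7642.
L = 7.43 × 7.7642 = 57.688 km.

57.7 km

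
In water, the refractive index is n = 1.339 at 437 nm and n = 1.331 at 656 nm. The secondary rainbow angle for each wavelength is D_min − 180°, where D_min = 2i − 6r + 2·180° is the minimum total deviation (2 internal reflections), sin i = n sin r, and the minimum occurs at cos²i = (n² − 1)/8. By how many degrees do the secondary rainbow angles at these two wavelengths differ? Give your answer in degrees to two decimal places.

2.09°

At 437 nm (n = 1.339): cos²i = 0.09912 → i = 71.650°, r = 45.141°, D_min = 232.451°, rainbow angle = 52.451°.
At 656 nm (n = 1.331): cos²i = 0.09645 → i = 71.907°, r = 45.575°, D_min = 230.365°, rainbow angle = 50.365°.
Angular width = |52.451° − 50.365°| = 2.086°.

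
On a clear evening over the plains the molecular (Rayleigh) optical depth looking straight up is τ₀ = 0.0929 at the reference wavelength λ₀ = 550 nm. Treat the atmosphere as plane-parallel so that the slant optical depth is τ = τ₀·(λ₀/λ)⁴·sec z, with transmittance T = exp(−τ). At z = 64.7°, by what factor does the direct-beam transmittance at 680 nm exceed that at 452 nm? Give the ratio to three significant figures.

Airmass: sec 64.7° = 2.3400.
τ(680 nm) = 0.0929 × (550/680)⁴ × 2.3400 = 0.0929 × 0.4280 × 2.3400 = 0.0930.
τ(452 nm) = 0.0929 × (550/452)⁴ × 2.3400 = 0.0929 × 2.1923 × 2.3400 = 0.4766.
T(680)/T(452) = exp(τ_B − τ_A) = exp(0.3835) = 1.4675.

1.47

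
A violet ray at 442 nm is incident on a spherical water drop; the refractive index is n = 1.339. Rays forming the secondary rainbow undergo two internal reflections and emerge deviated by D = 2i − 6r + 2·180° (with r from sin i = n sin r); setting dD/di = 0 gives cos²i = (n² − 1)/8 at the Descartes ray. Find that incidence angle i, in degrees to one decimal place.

cos²i = (1.339² − 1)/8 = (1.79292 − 1)/8 = 0.09912.
cos i = 0.31483, so i = 71.650°.

71.6°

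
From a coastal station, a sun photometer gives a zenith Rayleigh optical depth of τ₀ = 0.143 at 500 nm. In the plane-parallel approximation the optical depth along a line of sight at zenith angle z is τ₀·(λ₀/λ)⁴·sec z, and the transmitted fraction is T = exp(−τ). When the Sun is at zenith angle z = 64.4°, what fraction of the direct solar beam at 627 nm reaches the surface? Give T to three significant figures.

sec 64.4° = 2.3144.
τ = 0.143 × (500/627)⁴ × 2.3144 = 0.143 × 0.4044 × 2.3144 = 0.1338.
T = exp(−0.1338) = 0.8747.

0.875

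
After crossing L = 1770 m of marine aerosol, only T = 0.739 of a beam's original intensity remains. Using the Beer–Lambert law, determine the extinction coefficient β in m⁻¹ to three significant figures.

0.000171 m⁻¹

Beer–Lambert: T = exp(−βL) ⇒ β = −ln(T)/L = −ln(0.739)/1770 = 0.3025/1770 = 0.0001709 m⁻¹.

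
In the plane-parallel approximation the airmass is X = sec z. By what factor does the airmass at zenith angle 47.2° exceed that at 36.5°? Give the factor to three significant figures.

1.18

X(47.2°)/X(36.5°) = sec 47.2° / sec 36.5° = cos 36.5° / cos 47.2° = 0.8039/0.6794 = 1.1831.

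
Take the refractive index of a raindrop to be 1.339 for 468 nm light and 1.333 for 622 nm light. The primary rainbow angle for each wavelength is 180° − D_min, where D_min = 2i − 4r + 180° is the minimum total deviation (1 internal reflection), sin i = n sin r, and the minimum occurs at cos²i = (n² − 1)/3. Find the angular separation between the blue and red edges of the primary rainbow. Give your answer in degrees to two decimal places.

At 468 nm (n = 1.339): cos²i = 0.26431 → i = 59.062°, r = 39.834°, D_min = 138.786°, rainbow angle = 41.214°.
At 622 nm (n = 1.333): cos²i = 0.25896 → i = 59.410°, r = 40.225°, D_min = 137.922°, rainbow angle = 42.078°.
Angular width = |41.214° − 42.078°| = 0.865°.

0.86°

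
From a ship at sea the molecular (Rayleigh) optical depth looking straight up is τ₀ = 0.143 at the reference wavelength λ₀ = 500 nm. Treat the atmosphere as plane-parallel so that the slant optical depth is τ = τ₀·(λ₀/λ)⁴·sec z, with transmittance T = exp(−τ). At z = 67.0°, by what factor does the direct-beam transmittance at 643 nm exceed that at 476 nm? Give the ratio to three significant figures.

Airmass: sec 67.0° = 2.5593.
τ(643 nm) = 0.143 × (500/643)⁴ × 2.5593 = 0.143 × 0.3656 × 2.5593 = 0.1338.
τ(476 nm) = 0.143 × (500/476)⁴ × 2.5593 = 0.143 × 1.2175 × 2.5593 = 0.4456.
T(643)/T(476) = exp(τ_B − τ_A) = exp(0.3118) = 1.3658.

1.37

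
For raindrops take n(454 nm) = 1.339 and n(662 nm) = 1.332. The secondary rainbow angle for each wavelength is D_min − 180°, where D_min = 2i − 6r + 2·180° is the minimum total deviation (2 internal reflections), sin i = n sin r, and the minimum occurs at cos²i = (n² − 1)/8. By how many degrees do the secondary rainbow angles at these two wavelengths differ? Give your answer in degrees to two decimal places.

1.82°

At 454 nm (n = 1.339): cos²i = 0.09912 → i = 71.650°, r = 45.141°, D_min = 232.451°, rainbow angle = 52.451°.
At 662 nm (n = 1.332): cos²i = 0.09678 → i = 71.875°, r = 45.520°, D_min = 230.628°, rainbow angle = 50.628°.
Angular width = |52.451° − 50.628°| = 1.823°.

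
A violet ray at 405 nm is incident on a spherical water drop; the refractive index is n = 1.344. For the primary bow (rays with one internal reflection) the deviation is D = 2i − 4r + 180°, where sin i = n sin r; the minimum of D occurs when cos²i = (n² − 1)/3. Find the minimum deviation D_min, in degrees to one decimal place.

cos²i = (1.80634 − 1)/3 = 0.26878; i = arccos(0.51844) = 58.772°.
sin r = sin 58.772°/1.344 = 0.63625; r = 39.512°.
D_min = 2·58.772° − 4·39.512° + 180° = 139.495°.

139.5°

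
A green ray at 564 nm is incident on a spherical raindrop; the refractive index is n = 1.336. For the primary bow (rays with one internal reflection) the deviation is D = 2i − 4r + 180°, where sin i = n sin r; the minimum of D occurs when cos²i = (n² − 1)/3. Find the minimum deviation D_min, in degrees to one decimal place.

cos²i = (1.78490 − 1)/3 = 0.26163; i = arccos(0.51150) = 59.236°.
sin r = sin 59.236°/1.336 = 0.64318; r = 40.029°.
D_min = 2·59.236° − 4·40.029° + 180° = 138.356°.

138.4°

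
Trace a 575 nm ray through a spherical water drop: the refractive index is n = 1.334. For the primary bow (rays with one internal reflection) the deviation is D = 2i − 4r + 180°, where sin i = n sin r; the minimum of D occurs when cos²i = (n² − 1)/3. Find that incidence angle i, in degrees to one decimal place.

59.4°

cos²i = (1.334² − 1)/3 = (1.77956 − 1)/3 = 0.25985.
cos i = 0.50976, so i = 59.352°.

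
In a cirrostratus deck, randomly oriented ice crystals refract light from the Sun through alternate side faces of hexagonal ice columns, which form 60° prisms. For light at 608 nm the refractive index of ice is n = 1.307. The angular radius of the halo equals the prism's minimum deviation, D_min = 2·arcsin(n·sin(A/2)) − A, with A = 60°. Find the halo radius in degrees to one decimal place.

n·sin(A/2) = 1.307 × sin 30° = 1.307 × 0.5000 = 0.6535.
D_min = 2·arcsin(0.6535) − 60° = 2 × 40.806° − 60° = 21.612°.

21.6°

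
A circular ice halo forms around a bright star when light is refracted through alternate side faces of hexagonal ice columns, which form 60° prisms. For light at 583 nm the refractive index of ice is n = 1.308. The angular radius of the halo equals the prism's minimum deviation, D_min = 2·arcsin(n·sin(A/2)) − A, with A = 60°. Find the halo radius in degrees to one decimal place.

n·sin(A/2) = 1.308 × sin 30° = 1.308 × 0.5000 = 0.6540.
D_min = 2·arcsin(0.6540) − 60° = 2 × 40.844° − 60° = 21.688°.

21.7°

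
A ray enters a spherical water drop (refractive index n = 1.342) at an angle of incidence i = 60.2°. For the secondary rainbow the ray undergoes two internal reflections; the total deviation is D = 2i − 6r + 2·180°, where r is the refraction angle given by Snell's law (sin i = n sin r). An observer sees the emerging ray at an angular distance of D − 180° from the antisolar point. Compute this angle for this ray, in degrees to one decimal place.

sin r = sin 60.2° / 1.342 = 0.8678/1.342 = 0.6466; r = 40.29°.
D = 2·60.2° − 6·40.29° + 2·180° = 120.40° − 241.72° + 360° = 238.68°.
Angle from antisolar point = D − 180° = 58.68°.

58.7°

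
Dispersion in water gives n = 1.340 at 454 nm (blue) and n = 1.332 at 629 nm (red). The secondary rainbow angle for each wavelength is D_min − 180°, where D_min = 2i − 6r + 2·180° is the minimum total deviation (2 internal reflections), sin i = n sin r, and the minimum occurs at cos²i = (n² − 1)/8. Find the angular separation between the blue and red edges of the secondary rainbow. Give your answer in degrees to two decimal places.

2.08°

At 454 nm (n = 1.340): cos²i = 0.09945 → i = 71.618°, r = 45.088°, D_min = 232.709°, rainbow angle = 52.709°.
At 629 nm (n = 1.332): cos²i = 0.09678 → i = 71.875°, r = 45.520°, D_min = 230.628°, rainbow angle = 50.628°.
Angular width = |52.709° − 50.628°| = 2.080°.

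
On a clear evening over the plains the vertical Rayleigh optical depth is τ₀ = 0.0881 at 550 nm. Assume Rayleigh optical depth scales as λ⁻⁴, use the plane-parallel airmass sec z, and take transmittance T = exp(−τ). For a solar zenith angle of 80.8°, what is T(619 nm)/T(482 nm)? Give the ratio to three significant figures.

Airmass: sec 80.8° = 6.2546.
τ(619 nm) = 0.0881 × (550/619)⁴ × 6.2546 = 0.0881 × 0.6233 × 6.2546 = 0.3435.
τ(482 nm) = 0.0881 × (550/482)⁴ × 6.2546 = 0.0881 × 1.6954 × 6.2546 = 0.9342.
T(619)/T(482) = exp(τ_B − τ_A) = exp(0.5908) = 1.8053.

1.81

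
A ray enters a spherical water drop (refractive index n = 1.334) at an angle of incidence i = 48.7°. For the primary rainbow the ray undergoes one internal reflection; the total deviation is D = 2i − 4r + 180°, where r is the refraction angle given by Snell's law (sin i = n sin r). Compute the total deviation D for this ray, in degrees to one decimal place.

sin r = sin 48.7° / 1.334 = 0.7513/1.334 = 0.5632; r = 34.28°.
D = 2·48.7° − 4·34.28° + 180° = 97.40° − 137.10° + 180° = 140.30°.

140.3°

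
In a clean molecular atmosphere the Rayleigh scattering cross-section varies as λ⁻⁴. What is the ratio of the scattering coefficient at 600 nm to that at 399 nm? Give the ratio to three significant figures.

0.196

Rayleigh scattering ∝ λ⁻⁴, so the ratio of coefficients is the inverse fourth power of the wavelength ratio.
σ(600)/σ(399) = (399/600)⁴ = (0.6650)⁴ = 0.1956.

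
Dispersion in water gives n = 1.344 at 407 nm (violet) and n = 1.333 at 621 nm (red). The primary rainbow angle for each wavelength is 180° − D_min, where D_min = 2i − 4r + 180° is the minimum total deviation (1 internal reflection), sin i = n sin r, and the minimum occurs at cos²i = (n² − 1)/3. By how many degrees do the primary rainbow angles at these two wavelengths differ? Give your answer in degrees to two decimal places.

1.57°

At 407 nm (n = 1.344): cos²i = 0.26878 → i = 58.772°, r = 39.512°, D_min = 139.495°, rainbow angle = 40.505°.
At 621 nm (n = 1.333): cos²i = 0.25896 → i = 59.410°, r = 40.225°, D_min = 137.922°, rainbow angle = 42.078°.
Angular width = |40.505° − 42.078°| = 1.573°.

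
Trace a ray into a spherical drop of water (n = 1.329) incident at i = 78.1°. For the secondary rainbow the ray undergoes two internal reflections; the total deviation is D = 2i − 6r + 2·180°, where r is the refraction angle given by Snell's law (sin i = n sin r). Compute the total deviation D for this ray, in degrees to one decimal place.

sin r = sin 78.1° / 1.329 = 0.9785/1.329 = 0.7363; r = 47.42°.
D = 2·78.1° − 6·47.42° + 2·180° = 156.20° − 284.49° + 360° = 231.71°.

231.7°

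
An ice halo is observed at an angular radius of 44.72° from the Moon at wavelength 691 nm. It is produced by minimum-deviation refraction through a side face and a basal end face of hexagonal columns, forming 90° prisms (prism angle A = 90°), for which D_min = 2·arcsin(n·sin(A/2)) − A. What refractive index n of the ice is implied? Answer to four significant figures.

Rearranging: n = sin((D_min + A)/2) / sin(A/2).
(D_min + A)/2 = (44.72° + 90°)/2 = 67.360°.
n = sin 67.360° / sin 45° = 0.9229 / 0.7071 = 1.3052.

1.305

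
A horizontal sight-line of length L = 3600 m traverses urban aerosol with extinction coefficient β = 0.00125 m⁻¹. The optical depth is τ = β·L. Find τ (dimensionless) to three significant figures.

4.50

τ = β·L = 0.00125 × 3600 = 4.5000.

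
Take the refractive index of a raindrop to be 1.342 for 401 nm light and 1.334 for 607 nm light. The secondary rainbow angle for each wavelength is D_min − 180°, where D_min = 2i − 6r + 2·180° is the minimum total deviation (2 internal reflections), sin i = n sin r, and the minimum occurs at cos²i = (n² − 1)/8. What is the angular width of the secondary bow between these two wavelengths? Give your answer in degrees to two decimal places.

2.07°

At 401 nm (n = 1.342): cos²i = 0.10012 → i = 71.554°, r = 44.981°, D_min = 233.222°, rainbow angle = 53.222°.
At 607 nm (n = 1.334): cos²i = 0.09744 → i = 71.810°, r = 45.411°, D_min = 231.153°, rainbow angle = 51.153°.
Angular width = |53.222° − 51.153°| = 2.070°.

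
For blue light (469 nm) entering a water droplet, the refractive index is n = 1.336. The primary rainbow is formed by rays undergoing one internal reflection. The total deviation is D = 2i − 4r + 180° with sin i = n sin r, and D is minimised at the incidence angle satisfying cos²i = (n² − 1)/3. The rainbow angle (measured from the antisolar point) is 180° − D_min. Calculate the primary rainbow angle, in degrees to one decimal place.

cos²i = (1.78490 − 1)/3 = 0.26163; i = arccos(0.51150) = 59.236°.
sin r = sin 59.236°/1.336 = 0.64318; r = 40.029°.
D_min = 2·59.236° − 4·40.029° + 180° = 138.356°.
Rainbow angle = 180° − D_min = 41.644°.

41.6°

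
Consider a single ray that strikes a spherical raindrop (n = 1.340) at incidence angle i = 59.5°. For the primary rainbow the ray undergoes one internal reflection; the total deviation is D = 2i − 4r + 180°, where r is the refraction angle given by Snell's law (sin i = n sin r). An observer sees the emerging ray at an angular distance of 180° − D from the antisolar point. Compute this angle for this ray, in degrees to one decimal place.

sin r = sin 59.5° / 1.340 = 0.8616/1.340 = 0.6430; r = 40.02°.
D = 2·59.5° − 4·40.02° + 180° = 119.00° − 160.07° + 180° = 138.93°.
Angle from antisolar point = 180° − D = 41.07°.

41.1°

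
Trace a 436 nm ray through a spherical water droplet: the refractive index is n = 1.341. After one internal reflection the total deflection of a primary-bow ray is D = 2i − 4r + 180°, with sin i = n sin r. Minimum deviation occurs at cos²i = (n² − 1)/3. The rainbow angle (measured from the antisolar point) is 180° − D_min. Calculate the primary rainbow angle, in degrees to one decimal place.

40.9°

cos²i = (1.79828 − 1)/3 = 0.26609; i = arccos(0.51584) = 58.946°.
sin r = sin 58.946°/1.341 = 0.63884; r = 39.705°.
D_min = 2·58.946° − 4·39.705° + 180° = 139.071°.
Rainbow angle = 180° − D_min = 40.929°.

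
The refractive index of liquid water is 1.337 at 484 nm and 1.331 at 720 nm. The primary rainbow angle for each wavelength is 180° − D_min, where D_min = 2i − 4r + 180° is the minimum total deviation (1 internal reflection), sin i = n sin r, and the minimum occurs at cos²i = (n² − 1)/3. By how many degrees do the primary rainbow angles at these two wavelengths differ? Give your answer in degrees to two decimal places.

0.87°

At 484 nm (n = 1.337): cos²i = 0.26252 → i = 59.178°, r = 39.964°, D_min = 138.500°, rainbow angle = 41.500°.
At 720 nm (n = 1.331): cos²i = 0.25719 → i = 59.527°, r = 40.356°, D_min = 137.630°, rainbow angle = 42.370°.
Angular width = |41.500° − 42.370°| = 0.870°.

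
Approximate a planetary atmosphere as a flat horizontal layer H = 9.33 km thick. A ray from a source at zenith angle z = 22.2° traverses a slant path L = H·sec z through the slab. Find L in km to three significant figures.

sec z = 1/cos 22.2° = 1.0801.
L = 9.33 × 1.0801 = 10.077 km.

10.1 km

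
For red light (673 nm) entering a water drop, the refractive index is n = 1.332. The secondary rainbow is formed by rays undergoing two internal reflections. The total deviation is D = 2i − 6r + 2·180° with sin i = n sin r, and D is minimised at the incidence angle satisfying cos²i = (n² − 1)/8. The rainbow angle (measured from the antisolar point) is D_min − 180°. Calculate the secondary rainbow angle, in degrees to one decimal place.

cos²i = (1.77422 − 1)/8 = 0.09678; i = arccos(0.31109) = 71.875°.
sin r = sin 71.875°/1.332 = 0.71350; r = 45.520°.
D_min = 2·71.875° − 6·45.520° + 360° = 230.628°.
Rainbow angle = D_min − 180° = 50.628°.

50.6°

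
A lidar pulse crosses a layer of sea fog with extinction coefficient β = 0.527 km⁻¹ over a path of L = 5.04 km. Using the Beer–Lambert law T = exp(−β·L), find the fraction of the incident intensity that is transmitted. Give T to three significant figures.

0.0702

τ = β·L = 0.527 × 5.04 = 2.6561.
T = exp(−2.6561) = 0.0702.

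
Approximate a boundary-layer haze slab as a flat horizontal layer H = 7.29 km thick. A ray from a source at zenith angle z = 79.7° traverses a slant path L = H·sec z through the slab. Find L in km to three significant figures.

sec z = 1/cos 79.7° = 5.5928.
L = 7.29 × 5.5928 = 40.771 km.

40.8 km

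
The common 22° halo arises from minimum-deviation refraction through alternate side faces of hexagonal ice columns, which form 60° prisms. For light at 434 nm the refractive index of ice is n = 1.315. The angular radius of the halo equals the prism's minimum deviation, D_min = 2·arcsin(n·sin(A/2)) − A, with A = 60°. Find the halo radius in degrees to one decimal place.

n·sin(A/2) = 1.315 × sin 30° = 1.315 × 0.5000 = 0.6575.
D_min = 2·arcsin(0.6575) − 60° = 2 × 41.109° − 60° = 22.219°.

22.2°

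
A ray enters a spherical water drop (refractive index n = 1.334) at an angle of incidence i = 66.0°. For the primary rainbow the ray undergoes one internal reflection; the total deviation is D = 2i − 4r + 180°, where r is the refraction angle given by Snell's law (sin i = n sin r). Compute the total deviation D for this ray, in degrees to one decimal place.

139.1°

sin r = sin 66.0° / 1.334 = 0.9135/1.334 = 0.6848; r = 43.22°.
D = 2·66.0° − 4·43.22° + 180° = 132.00° − 172.88° + 180° = 139.12°.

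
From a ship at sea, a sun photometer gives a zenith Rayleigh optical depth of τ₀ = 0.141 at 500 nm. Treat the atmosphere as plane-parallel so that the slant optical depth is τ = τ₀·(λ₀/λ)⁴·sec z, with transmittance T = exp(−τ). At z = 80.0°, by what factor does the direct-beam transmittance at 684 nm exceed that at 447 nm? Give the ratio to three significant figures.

2.83

Airmass: sec 80.0° = 5.7588.
τ(684 nm) = 0.141 × (500/684)⁴ × 5.7588 = 0.141 × 0.2855 × 5.7588 = 0.2318.
τ(447 nm) = 0.141 × (500/447)⁴ × 5.7588 = 0.141 × 1.5655 × 5.7588 = 1.2712.
T(684)/T(447) = exp(τ_B − τ_A) = exp(1.0393) = 2.8273.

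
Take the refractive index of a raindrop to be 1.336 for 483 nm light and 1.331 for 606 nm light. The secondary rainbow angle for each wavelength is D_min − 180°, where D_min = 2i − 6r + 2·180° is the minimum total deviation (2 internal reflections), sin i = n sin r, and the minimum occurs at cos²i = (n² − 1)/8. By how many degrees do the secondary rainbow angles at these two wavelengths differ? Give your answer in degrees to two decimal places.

1.31°

At 483 nm (n = 1.336): cos²i = 0.09811 → i = 71.746°, r = 45.303°, D_min = 231.674°, rainbow angle = 51.674°.
At 606 nm (n = 1.331): cos²i = 0.09645 → i = 71.907°, r = 45.575°, D_min = 230.365°, rainbow angle = 50.365°.
Angular width = |51.674° − 50.365°| = 1.309°.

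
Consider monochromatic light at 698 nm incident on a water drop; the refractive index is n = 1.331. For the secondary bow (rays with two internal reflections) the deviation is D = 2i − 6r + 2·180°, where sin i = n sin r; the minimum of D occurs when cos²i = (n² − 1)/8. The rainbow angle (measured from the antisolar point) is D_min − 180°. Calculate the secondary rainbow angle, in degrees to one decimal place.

cos²i = (1.77156 − 1)/8 = 0.09645; i = arccos(0.31056) = 71.907°.
sin r = sin 71.907°/1.331 = 0.71417; r = 45.575°.
D_min = 2·71.907° − 6·45.575° + 360° = 230.365°.
Rainbow angle = D_min − 180° = 50.365°.

50.4°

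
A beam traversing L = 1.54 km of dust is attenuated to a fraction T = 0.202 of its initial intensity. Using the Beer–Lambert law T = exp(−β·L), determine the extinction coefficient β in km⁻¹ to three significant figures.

1.04 km⁻¹

Beer–Lambert: T = exp(−βL) ⇒ β = −ln(T)/L = −ln(0.202)/1.54 = 1.5995/1.54 = 1.039 km⁻¹.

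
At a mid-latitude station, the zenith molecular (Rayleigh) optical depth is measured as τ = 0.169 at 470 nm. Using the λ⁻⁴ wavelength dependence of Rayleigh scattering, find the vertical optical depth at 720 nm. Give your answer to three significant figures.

0.0307

τ(720 nm) = τ(470 nm) × (470/720)⁴ = 0.169 × (0.6528)⁴ = 0.169 × 0.1816 = 0.0307.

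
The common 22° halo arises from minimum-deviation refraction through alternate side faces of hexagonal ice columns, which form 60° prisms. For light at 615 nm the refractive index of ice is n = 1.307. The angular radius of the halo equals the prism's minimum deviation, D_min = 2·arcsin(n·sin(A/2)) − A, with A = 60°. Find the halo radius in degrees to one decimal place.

21.6°

n·sin(A/2) = 1.307 × sin 30° = 1.307 × 0.5000 = 0.6535.
D_min = 2·arcsin(0.6535) − 60° = 2 × 40.806° − 60° = 21.612°.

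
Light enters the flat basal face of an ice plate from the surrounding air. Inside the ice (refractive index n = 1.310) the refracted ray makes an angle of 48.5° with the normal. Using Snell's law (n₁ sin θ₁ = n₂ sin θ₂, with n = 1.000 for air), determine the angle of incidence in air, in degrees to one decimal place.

78.9°

Snell: sin θ_i = n · sin θ_r = 1.310 × sin 48.5° = 1.310 × 0.7490 = 0.9811.
θ_i = arcsin(0.9811) = 78.85°.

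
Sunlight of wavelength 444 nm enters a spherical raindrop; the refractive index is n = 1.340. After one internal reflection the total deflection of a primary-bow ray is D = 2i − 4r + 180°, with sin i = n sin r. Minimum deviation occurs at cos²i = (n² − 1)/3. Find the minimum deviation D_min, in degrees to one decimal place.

cos²i = (1.79560 − 1)/3 = 0.26520; i = arccos(0.51498) = 59.004°.
sin r = sin 59.004°/1.340 = 0.63971; r = 39.770°.
D_min = 2·59.004° − 4·39.770° + 180° = 138.929°.

138.9°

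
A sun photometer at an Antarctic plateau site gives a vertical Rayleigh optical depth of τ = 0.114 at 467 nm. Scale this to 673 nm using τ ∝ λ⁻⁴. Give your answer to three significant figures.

0.0264

τ(673 nm) = τ(467 nm) × (467/673)⁴ = 0.114 × (0.6939)⁴ = 0.114 × 0.2319 = 0.0264.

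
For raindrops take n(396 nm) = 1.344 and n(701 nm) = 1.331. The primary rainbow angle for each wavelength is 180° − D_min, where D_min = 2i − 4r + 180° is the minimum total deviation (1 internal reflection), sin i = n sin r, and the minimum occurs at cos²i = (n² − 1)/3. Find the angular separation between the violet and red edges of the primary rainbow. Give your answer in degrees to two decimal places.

At 396 nm (n = 1.344): cos²i = 0.26878 → i = 58.772°, r = 39.512°, D_min = 139.495°, rainbow angle = 40.505°.
At 701 nm (n = 1.331): cos²i = 0.25719 → i = 59.527°, r = 40.356°, D_min = 137.630°, rainbow angle = 42.370°.
Angular width = |40.505° − 42.370°| = 1.865°.

1.86°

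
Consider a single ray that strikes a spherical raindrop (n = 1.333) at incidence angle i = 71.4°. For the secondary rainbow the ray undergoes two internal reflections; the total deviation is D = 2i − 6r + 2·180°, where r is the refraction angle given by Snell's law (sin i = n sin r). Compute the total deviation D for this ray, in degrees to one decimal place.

230.9°

sin r = sin 71.4° / 1.333 = 0.9478/1.333 = 0.7110; r = 45.32°.
D = 2·71.4° − 6·45.32° + 2·180° = 142.80° − 271.90° + 360° = 230.90°.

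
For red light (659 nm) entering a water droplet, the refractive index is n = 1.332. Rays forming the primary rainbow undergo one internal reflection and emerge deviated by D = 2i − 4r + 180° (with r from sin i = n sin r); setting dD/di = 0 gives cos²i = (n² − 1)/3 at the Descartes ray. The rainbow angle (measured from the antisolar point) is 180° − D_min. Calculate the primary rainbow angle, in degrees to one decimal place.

42.2°

cos²i = (1.77422 − 1)/3 = 0.25807; i = arccos(0.50801) = 59.469°.
sin r = sin 59.469°/1.332 = 0.64666; r = 40.290°.
D_min = 2·59.469° − 4·40.290° + 180° = 137.776°.
Rainbow angle = 180° − D_min = 42.224°.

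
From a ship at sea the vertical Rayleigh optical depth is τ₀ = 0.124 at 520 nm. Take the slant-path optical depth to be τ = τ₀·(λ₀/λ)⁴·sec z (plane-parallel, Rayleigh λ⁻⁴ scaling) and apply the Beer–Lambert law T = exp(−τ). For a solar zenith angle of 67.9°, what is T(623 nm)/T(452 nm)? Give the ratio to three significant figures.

1.52

Airmass: sec 67.9° = 2.6580.
τ(623 nm) = 0.124 × (520/623)⁴ × 2.6580 = 0.124 × 0.4854 × 2.6580 = 0.1600.
τ(452 nm) = 0.124 × (520/452)⁴ × 2.6580 = 0.124 × 1.7517 × 2.6580 = 0.5773.
T(623)/T(452) = exp(τ_B − τ_A) = exp(0.4174) = 1.5180.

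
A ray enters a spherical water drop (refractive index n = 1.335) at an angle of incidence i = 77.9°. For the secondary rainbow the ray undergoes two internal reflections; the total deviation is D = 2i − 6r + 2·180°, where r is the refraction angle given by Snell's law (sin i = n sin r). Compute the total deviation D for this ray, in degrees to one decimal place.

sin r = sin 77.9° / 1.335 = 0.9778/1.335 = 0.7324; r = 47.09°.
D = 2·77.9° − 6·47.09° + 2·180° = 155.80° − 282.54° + 360° = 233.26°.

233.3°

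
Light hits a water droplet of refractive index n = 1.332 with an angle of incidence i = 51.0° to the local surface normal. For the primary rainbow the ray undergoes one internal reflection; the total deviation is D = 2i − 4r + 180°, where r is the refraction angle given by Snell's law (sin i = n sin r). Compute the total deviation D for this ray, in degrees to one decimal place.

139.2°

sin r = sin 51.0° / 1.332 = 0.7771/1.332 = 0.5834; r = 35.69°.
D = 2·51.0° − 4·35.69° + 180° = 102.00° − 142.77° + 180° = 139.23°.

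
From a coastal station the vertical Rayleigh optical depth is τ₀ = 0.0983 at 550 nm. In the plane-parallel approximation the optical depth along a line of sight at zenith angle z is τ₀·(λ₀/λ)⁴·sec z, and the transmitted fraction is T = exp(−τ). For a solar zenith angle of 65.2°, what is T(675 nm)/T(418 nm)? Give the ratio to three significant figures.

Airmass: sec 65.2° = 2.3841.
τ(675 nm) = 0.0983 × (550/675)⁴ × 2.3841 = 0.0983 × 0.4408 × 2.3841 = 0.1033.
τ(418 nm) = 0.0983 × (550/418)⁴ × 2.3841 = 0.0983 × 2.9974 × 2.3841 = 0.7025.
T(675)/T(418) = exp(τ_B − τ_A) = exp(0.5992) = 1.8206.

1.82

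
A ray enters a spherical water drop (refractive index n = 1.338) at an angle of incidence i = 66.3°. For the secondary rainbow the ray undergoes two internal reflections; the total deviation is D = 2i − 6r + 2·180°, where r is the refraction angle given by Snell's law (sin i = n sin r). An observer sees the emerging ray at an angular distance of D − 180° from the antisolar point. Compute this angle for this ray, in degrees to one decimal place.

53.5°

sin r = sin 66.3° / 1.338 = 0.9157/1.338 = 0.6844; r = 43.18°.
D = 2·66.3° − 6·43.18° + 2·180° = 132.60° − 259.11° + 360° = 233.49°.
Angle from antisolar point = D − 180° = 53.49°.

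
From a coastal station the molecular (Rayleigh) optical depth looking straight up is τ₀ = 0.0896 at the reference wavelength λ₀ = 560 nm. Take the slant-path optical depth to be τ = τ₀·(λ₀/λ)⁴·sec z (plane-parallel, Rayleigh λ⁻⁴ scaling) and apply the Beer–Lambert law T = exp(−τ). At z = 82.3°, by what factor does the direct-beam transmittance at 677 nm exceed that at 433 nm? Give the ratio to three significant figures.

Airmass: sec 82.3° = 7.4635.
τ(677 nm) = 0.0896 × (560/677)⁴ × 7.4635 = 0.0896 × 0.4682 × 7.4635 = 0.3131.
τ(433 nm) = 0.0896 × (560/433)⁴ × 7.4635 = 0.0896 × 2.7977 × 7.4635 = 1.8709.
T(677)/T(433) = exp(τ_B − τ_A) = exp(1.5578) = 4.7484.

4.75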